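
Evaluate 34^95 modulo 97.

20

Using repeated squaring:
95 in binary is 1011111, i.e. 95 = 64 + 16 + 8 + 4 + 2 + 1.
34^1 ≡ 34 (mod 97)
34^2 ≡ 34^2 = 1156 ≡ 89 (mod 97)
34^4 ≡ 89^2 = 7921 ≡ 64 (mod 97)
34^8 ≡ 64^2 = 4096 ≡ 22 (mod 97)
34^16 ≡ 22^2 = 484 ≡ 96 (mod 97)
34^32 ≡ 96^2 = 9216 ≡ 1 (mod 97)
34^64 ≡ 1^2 = 1 (mod 97)
34^95 = 34^64 * 34^16 * 34^8 * 34^4 * 34^2 * 34^1 ≡ 1 * 96 * 22 * 64 * 89 * 34 (mod 97).
Accumulate the product:
1 * 96 = 96
96 * 22 = 2112 ≡ 75
75 * 64 = 4800 ≡ 47
47 * 89 = 4183 ≡ 12
12 * 34 = 408 ≡ 20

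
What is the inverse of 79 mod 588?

67

Run the extended Euclidean algorithm:
588 = 7*79 + 35
79 = 2*35 + 9
35 = 3*9 + 8
9 = 1*8 + 1
8 = 8*1 + 0
gcd(79, 588) = 1, so the inverse exists.
Back-substitute for 1:
1 = 1*9 − 1*8
  = −1*35 + 4*9
  = 4*79 − 9*35
  = −9*588 + 67*79
So 79⁻¹ ≡ 67 (mod 588).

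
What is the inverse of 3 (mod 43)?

Run the extended Euclidean algorithm:
43 = 14×3 + 1
3 = 3×1 + 0
gcd(3, 43) = 1, so the inverse exists.
Bézout: 1 = 1×43 − 14×3.
So 3⁻¹ ≡ −14 ≡ 29 (mod 43).

29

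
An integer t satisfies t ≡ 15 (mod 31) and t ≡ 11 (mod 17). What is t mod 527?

31⁻¹ mod 17: 31·11 ≡ 1 (mod 17), so 31⁻¹ ≡ 11.
t = 15 + 31·((11 − 15)·11 mod 17) = 15 + 31·7 = 232.
Check: 232 mod 31 = 15, 232 mod 17 = 11. ✓

232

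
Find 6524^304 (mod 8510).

Using repeated squaring:
304 in binary is 100110000, i.e. 304 = 256 + 32 + 16.
6524^1 ≡ 6524 (mod 8510)
6524^2 ≡ 6524^2 = 42562576 ≡ 4066 (mod 8510)
6524^4 ≡ 4066^2 = 16532356 ≡ 5936 (mod 8510)
6524^8 ≡ 5936^2 = 35236096 ≡ 4696 (mod 8510)
6524^16 ≡ 4696^2 = 22052416 ≡ 3006 (mod 8510)
6524^32 ≡ 3006^2 = 9036036 ≡ 6926 (mod 8510)
6524^64 ≡ 6926^2 = 47969476 ≡ 7116 (mod 8510)
6524^128 ≡ 7116^2 = 50637456 ≡ 2956 (mod 8510)
6524^256 ≡ 2956^2 = 8737936 ≡ 6676 (mod 8510)
6524^304 = 6524^256 × 6524^32 × 6524^16 ≡ 6676 × 6926 × 3006 (mod 8510).
Accumulate the product:
6676 × 6926 = 46237976 ≡ 3146
3146 × 3006 = 9456876 ≡ 2266

2266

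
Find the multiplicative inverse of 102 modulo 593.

250

Apply the Euclidean algorithm and back-substitute:
593 = 5*102 + 83
102 = 1*83 + 19
83 = 4*19 + 7
19 = 2*7 + 5
7 = 1*5 + 2
5 = 2*2 + 1
2 = 2*1 + 0
gcd(102, 593) = 1, so the inverse exists.
Bézout: 1 = −43*593 + 250*102.
So 102⁻¹ ≡ 250 (mod 593).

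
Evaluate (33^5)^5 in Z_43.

(33)^5 ≡ 18 (mod 43)
(18)^5 ≡ 19 (mod 43)

19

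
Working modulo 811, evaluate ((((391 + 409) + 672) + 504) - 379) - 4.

782

391 + 409 = 800
800 + 672 = 1472 ≡ 661 (mod 811)
661 + 504 = 1165 ≡ 354 (mod 811)
354 - 379 = -25 ≡ 786 (mod 811)
786 - 4 = 782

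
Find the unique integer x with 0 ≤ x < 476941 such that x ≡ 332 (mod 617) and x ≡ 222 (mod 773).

617⁻¹ mod 773: 617·441 ≡ 1 (mod 773), so 617⁻¹ ≡ 441.
x = 332 + 617·((222 − 332)·441 mod 773) = 332 + 617·189 = 116945.
Check: 116945 mod 617 = 332, 116945 mod 773 = 222. ✓

116945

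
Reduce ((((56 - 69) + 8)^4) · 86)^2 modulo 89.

56 - 69 = -13 ≡ 76 (mod 89)
76 + 8 = 84
(84)^4 ≡ 2 (mod 89)
2 · 86 = 172 ≡ 83 (mod 89)
(83)^2 ≡ 36 (mod 89)

36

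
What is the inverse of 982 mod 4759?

By the extended Euclidean algorithm:
4759 = 4×982 + 831
982 = 1×831 + 151
831 = 5×151 + 76
151 = 1×76 + 75
76 = 1×75 + 1
75 = 75×1 + 0
gcd(982, 4759) = 1, so the inverse exists.
Bézout: 1 = 13×4759 − 63×982.
So 982⁻¹ ≡ −63 ≡ 4696 (mod 4759).

4696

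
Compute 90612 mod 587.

90612 = 154·587 + 214, so 90612 ≡ 214 (mod 587).

214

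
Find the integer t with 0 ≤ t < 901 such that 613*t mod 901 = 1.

341

Run the extended Euclidean algorithm:
901 = 1×613 + 288
613 = 2×288 + 37
288 = 7×37 + 29
37 = 1×29 + 8
29 = 3×8 + 5
8 = 1×5 + 3
5 = 1×3 + 2
3 = 1×2 + 1
2 = 2×1 + 0
gcd(613, 901) = 1, so the inverse exists.
Back-substitute for 1:
1 = 1×3 − 1×2
  = −1×5 + 2×3
  = 2×8 − 3×5
  = −3×29 + 11×8
  = 11×37 − 14×29
  = −14×288 + 109×37
  = 109×613 − 232×288
  = −232×901 + 341×613
So 613⁻¹ ≡ 341 (mod 901).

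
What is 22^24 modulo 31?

By square-and-multiply:
24 in binary is 11000, i.e. 24 = 16 + 8.
22^1 ≡ 22 (mod 31)
22^2 ≡ 22^2 = 484 ≡ 19 (mod 31)
22^4 ≡ 19^2 = 361 ≡ 20 (mod 31)
22^8 ≡ 20^2 = 400 ≡ 28 (mod 31)
22^16 ≡ 28^2 = 784 ≡ 9 (mod 31)
22^24 = 22^16 · 22^8 ≡ 9 · 28 (mod 31).
9 · 28 = 252 ≡ 4 (mod 31).

4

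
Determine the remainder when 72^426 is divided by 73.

1

426 in binary is 110101010, i.e. 426 = 256 + 128 + 32 + 8 + 2.
72^1 ≡ 72 (mod 73)
72^2 ≡ 72^2 = 5184 ≡ 1 (mod 73)
72^4 ≡ 1^2 = 1 (mod 73)
72^8 ≡ 1^2 = 1 (mod 73)
72^16 ≡ 1^2 = 1 (mod 73)
72^32 ≡ 1^2 = 1 (mod 73)
72^64 ≡ 1^2 = 1 (mod 73)
72^128 ≡ 1^2 = 1 (mod 73)
72^256 ≡ 1^2 = 1 (mod 73)
72^426 = 72^256 · 72^128 · 72^32 · 72^8 · 72^2 ≡ 1 · 1 · 1 · 1 · 1 (mod 73).
Accumulate the product:
1 · 1 = 1
1 · 1 = 1
1 · 1 = 1
1 · 1 = 1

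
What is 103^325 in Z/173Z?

103^1 ≡ 103 (mod 173)
103^2 ≡ 103^2 = 10609 ≡ 56 (mod 173)
103^4 ≡ 56^2 = 3136 ≡ 22 (mod 173)
103^8 ≡ 22^2 = 484 ≡ 138 (mod 173)
103^16 ≡ 138^2 = 19044 ≡ 14 (mod 173)
103^32 ≡ 14^2 = 196 ≡ 23 (mod 173)
103^64 ≡ 23^2 = 529 ≡ 10 (mod 173)
103^128 ≡ 10^2 = 100 (mod 173)
103^256 ≡ 100^2 = 10000 ≡ 139 (mod 173)
103^325 = 103^256 * 103^64 * 103^4 * 103^1 ≡ 139 * 10 * 22 * 103 (mod 173).
Accumulate the product:
139 * 10 = 1390 ≡ 6
6 * 22 = 132
132 * 103 = 13596 ≡ 102

102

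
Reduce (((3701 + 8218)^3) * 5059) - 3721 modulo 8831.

4432

3701 + 8218 = 11919 ≡ 3088 (mod 8831)
(3088)^3 ≡ 8480 (mod 8831)
8480 * 5059 = 42900320 ≡ 8153 (mod 8831)
8153 - 3721 = 4432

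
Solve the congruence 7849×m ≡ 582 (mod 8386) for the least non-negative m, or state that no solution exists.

3700

gcd(7849, 8386) = 1, so a unique solution mod 8386 exists.
7849⁻¹ ≡ 3623 (mod 8386).
m ≡ 3623×582 ≡ 3700 (mod 8386).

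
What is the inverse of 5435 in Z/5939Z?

5503

5939 = 1·5435 + 504
5435 = 10·504 + 395
504 = 1·395 + 109
395 = 3·109 + 68
109 = 1·68 + 41
68 = 1·41 + 27
41 = 1·27 + 14
27 = 1·14 + 13
14 = 1·13 + 1
13 = 13·1 + 0
gcd(5435, 5939) = 1, so the inverse exists.
Bézout: 1 = 399·5939 − 436·5435.
So 5435⁻¹ ≡ −436 ≡ 5503 (mod 5939).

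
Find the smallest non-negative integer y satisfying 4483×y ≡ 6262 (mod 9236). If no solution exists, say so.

gcd(4483, 9236) = 1, so a unique solution mod 9236 exists.
4483⁻¹ ≡ 7423 (mod 9236).
y ≡ 7423×6262 ≡ 7274 (mod 9236).

7274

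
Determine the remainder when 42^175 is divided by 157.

175 in binary is 10101111, i.e. 175 = 128 + 32 + 8 + 4 + 2 + 1.
42^1 ≡ 42 (mod 157)
42^2 ≡ 42^2 = 1764 ≡ 37 (mod 157)
42^4 ≡ 37^2 = 1369 ≡ 113 (mod 157)
42^8 ≡ 113^2 = 12769 ≡ 52 (mod 157)
42^16 ≡ 52^2 = 2704 ≡ 35 (mod 157)
42^32 ≡ 35^2 = 1225 ≡ 126 (mod 157)
42^64 ≡ 126^2 = 15876 ≡ 19 (mod 157)
42^128 ≡ 19^2 = 361 ≡ 47 (mod 157)
42^175 = 42^128 · 42^32 · 42^8 · 42^4 · 42^2 · 42^1 ≡ 47 · 126 · 52 · 113 · 37 · 42 (mod 157).
Accumulate the product:
47 · 126 = 5922 ≡ 113
113 · 52 = 5876 ≡ 67
67 · 113 = 7571 ≡ 35
35 · 37 = 1295 ≡ 39
39 · 42 = 1638 ≡ 68

68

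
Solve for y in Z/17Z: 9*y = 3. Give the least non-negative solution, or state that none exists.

gcd(9, 17) = 1, so a unique solution mod 17 exists.
9⁻¹ ≡ 2 (mod 17).
y ≡ 2*3 ≡ 6 (mod 17).

6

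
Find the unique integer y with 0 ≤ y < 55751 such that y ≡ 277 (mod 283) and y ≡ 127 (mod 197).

3673

283⁻¹ mod 197: 283*126 ≡ 1 (mod 197), so 283⁻¹ ≡ 126.
y = 277 + 283*((127 − 277)*126 mod 197) = 277 + 283*12 = 3673.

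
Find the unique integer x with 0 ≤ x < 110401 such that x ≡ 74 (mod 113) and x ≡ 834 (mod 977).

113⁻¹ mod 977: 113·562 ≡ 1 (mod 977), so 113⁻¹ ≡ 562.
x = 74 + 113·((834 − 74)·562 mod 977) = 74 + 113·171 = 19397.

19397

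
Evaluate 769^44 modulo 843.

703

Using repeated squaring:
44 in binary is 101100, i.e. 44 = 32 + 8 + 4.
769^1 ≡ 769 (mod 843)
769^2 ≡ 769^2 = 591361 ≡ 418 (mod 843)
769^4 ≡ 418^2 = 174724 ≡ 223 (mod 843)
769^8 ≡ 223^2 = 49729 ≡ 835 (mod 843)
769^16 ≡ 835^2 = 697225 ≡ 64 (mod 843)
769^32 ≡ 64^2 = 4096 ≡ 724 (mod 843)
769^44 = 769^32 × 769^8 × 769^4 ≡ 724 × 835 × 223 (mod 843).
Accumulate the product:
724 × 835 = 604540 ≡ 109
109 × 223 = 24307 ≡ 703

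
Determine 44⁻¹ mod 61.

43

61 = 1×44 + 17
44 = 2×17 + 10
17 = 1×10 + 7
10 = 1×7 + 3
7 = 2×3 + 1
3 = 3×1 + 0
gcd(44, 61) = 1, so the inverse exists.
Bézout: 1 = 13×61 − 18×44.
So 44⁻¹ ≡ −18 ≡ 43 (mod 61).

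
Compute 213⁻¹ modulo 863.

235

Run the extended Euclidean algorithm:
863 = 4*213 + 11
213 = 19*11 + 4
11 = 2*4 + 3
4 = 1*3 + 1
3 = 3*1 + 0
gcd(213, 863) = 1, so the inverse exists.
Bézout: 1 = −58*863 + 235*213.
So 213⁻¹ ≡ 235 (mod 863).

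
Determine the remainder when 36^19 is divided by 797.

19 in binary is 10011, i.e. 19 = 16 + 2 + 1.
36^1 ≡ 36 (mod 797)
36^2 ≡ 36^2 = 1296 ≡ 499 (mod 797)
36^4 ≡ 499^2 = 249001 ≡ 337 (mod 797)
36^8 ≡ 337^2 = 113569 ≡ 395 (mod 797)
36^16 ≡ 395^2 = 156025 ≡ 610 (mod 797)
36^19 = 36^16 * 36^2 * 36^1 ≡ 610 * 499 * 36 (mod 797).
Accumulate the product:
610 * 499 = 304390 ≡ 733
733 * 36 = 26388 ≡ 87

87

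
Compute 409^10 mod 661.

366

409^1 ≡ 409 (mod 661)
409^2 ≡ 409^2 = 167281 ≡ 48 (mod 661)
409^4 ≡ 48^2 = 2304 ≡ 321 (mod 661)
409^8 ≡ 321^2 = 103041 ≡ 586 (mod 661)
409^10 = 409^8 · 409^2 ≡ 586 · 48 (mod 661).
586 · 48 = 28128 ≡ 366 (mod 661).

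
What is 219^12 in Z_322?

12 in binary is 1100, i.e. 12 = 8 + 4.
219^1 ≡ 219 (mod 322)
219^2 ≡ 219^2 = 47961 ≡ 305 (mod 322)
219^4 ≡ 305^2 = 93025 ≡ 289 (mod 322)
219^8 ≡ 289^2 = 83521 ≡ 123 (mod 322)
219^12 = 219^8 * 219^4 ≡ 123 * 289 (mod 322).
123 * 289 = 35547 ≡ 127 (mod 322).

127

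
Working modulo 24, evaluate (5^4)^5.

1

(5)^4 ≡ 1 (mod 24)
(1)^5 ≡ 1 (mod 24)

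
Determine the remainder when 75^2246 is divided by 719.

Using repeated squaring:
75^1 ≡ 75 (mod 719)
75^2 ≡ 75^2 = 5625 ≡ 592 (mod 719)
75^4 ≡ 592^2 = 350464 ≡ 311 (mod 719)
75^8 ≡ 311^2 = 96721 ≡ 375 (mod 719)
75^16 ≡ 375^2 = 140625 ≡ 420 (mod 719)
75^32 ≡ 420^2 = 176400 ≡ 245 (mod 719)
75^64 ≡ 245^2 = 60025 ≡ 348 (mod 719)
75^128 ≡ 348^2 = 121104 ≡ 312 (mod 719)
75^256 ≡ 312^2 = 97344 ≡ 279 (mod 719)
75^512 ≡ 279^2 = 77841 ≡ 189 (mod 719)
75^1024 ≡ 189^2 = 35721 ≡ 490 (mod 719)
75^2048 ≡ 490^2 = 240100 ≡ 673 (mod 719)
75^2246 = 75^2048 × 75^128 × 75^64 × 75^4 × 75^2 ≡ 673 × 312 × 348 × 311 × 592 (mod 719).
Accumulate the product:
673 × 312 = 209976 ≡ 28
28 × 348 = 9744 ≡ 397
397 × 311 = 123467 ≡ 518
518 × 592 = 306656 ≡ 362

362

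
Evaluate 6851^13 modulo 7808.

Compute successive squares:
13 in binary is 1101, i.e. 13 = 8 + 4 + 1.
6851^1 ≡ 6851 (mod 7808)
6851^2 ≡ 6851^2 = 46936201 ≡ 2313 (mod 7808)
6851^4 ≡ 2313^2 = 5349969 ≡ 1489 (mod 7808)
6851^8 ≡ 1489^2 = 2217121 ≡ 7457 (mod 7808)
6851^13 = 6851^8 * 6851^4 * 6851^1 ≡ 7457 * 1489 * 6851 (mod 7808).
Accumulate the product:
7457 * 1489 = 11103473 ≡ 497
497 * 6851 = 3404947 ≡ 659

659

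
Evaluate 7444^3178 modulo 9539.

3178 in binary is 110001101010, i.e. 3178 = 2048 + 1024 + 64 + 32 + 8 + 2.
7444^1 ≡ 7444 (mod 9539)
7444^2 ≡ 7444^2 = 55413136 ≡ 1085 (mod 9539)
7444^4 ≡ 1085^2 = 1177225 ≡ 3928 (mod 9539)
7444^8 ≡ 3928^2 = 15429184 ≡ 4621 (mod 9539)
7444^16 ≡ 4621^2 = 21353641 ≡ 5359 (mod 9539)
7444^32 ≡ 5359^2 = 28718881 ≡ 6491 (mod 9539)
7444^64 ≡ 6491^2 = 42133081 ≡ 8857 (mod 9539)
7444^128 ≡ 8857^2 = 78446449 ≡ 7252 (mod 9539)
7444^256 ≡ 7252^2 = 52591504 ≡ 2997 (mod 9539)
7444^512 ≡ 2997^2 = 8982009 ≡ 5810 (mod 9539)
7444^1024 ≡ 5810^2 = 33756100 ≡ 7118 (mod 9539)
7444^2048 ≡ 7118^2 = 50665924 ≡ 4295 (mod 9539)
7444^3178 = 7444^2048 · 7444^1024 · 7444^64 · 7444^32 · 7444^8 · 7444^2 ≡ 4295 · 7118 · 8857 · 6491 · 4621 · 1085 (mod 9539).
Accumulate the product:
4295 · 7118 = 30571810 ≡ 8854
8854 · 8857 = 78419878 ≡ 9298
9298 · 6491 = 60353318 ≡ 65
65 · 4621 = 300365 ≡ 4656
4656 · 1085 = 5051760 ≡ 5629

5629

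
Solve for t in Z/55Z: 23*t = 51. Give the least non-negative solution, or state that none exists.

7

gcd(23, 55) = 1, so a unique solution mod 55 exists.
23⁻¹ ≡ 12 (mod 55).
t ≡ 12*51 ≡ 7 (mod 55).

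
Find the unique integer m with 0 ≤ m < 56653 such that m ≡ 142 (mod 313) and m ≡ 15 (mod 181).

313⁻¹ mod 181: 313×48 ≡ 1 (mod 181), so 313⁻¹ ≡ 48.
m = 142 + 313×((15 − 142)×48 mod 181) = 142 + 313×58 = 18296.
Check: 18296 mod 313 = 142, 18296 mod 181 = 15. ✓

18296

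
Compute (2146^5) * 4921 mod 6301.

4162

(2146)^5 ≡ 2837 (mod 6301)
2837 * 4921 = 13960877 ≡ 4162 (mod 6301)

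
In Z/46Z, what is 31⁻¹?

Run the extended Euclidean algorithm:
46 = 1·31 + 15
31 = 2·15 + 1
15 = 15·1 + 0
gcd(31, 46) = 1, so the inverse exists.
Back-substitute for 1:
1 = 1·31 − 2·15
  = −2·46 + 3·31
So 31⁻¹ ≡ 3 (mod 46).

3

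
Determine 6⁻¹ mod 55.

46

By the extended Euclidean algorithm:
55 = 9*6 + 1
6 = 6*1 + 0
gcd(6, 55) = 1, so the inverse exists.
Back-substitute for 1:
1 = 1*55 − 9*6
So 6⁻¹ ≡ −9 ≡ 46 (mod 55).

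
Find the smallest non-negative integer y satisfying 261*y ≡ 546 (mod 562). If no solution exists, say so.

338

gcd(261, 562) = 1, so a unique solution mod 562 exists.
261⁻¹ ≡ 295 (mod 562).
y ≡ 295*546 ≡ 338 (mod 562).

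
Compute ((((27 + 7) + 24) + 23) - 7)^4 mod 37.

0

27 + 7 = 34
34 + 24 = 58 ≡ 21 (mod 37)
21 + 23 = 44 ≡ 7 (mod 37)
7 - 7 = 0
(0)^4 ≡ 0 (mod 37)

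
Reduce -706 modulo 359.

12

-706 = -2·359 + 12, so -706 ≡ 12 (mod 359).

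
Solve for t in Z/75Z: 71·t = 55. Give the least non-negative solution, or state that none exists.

gcd(71, 75) = 1, so a unique solution mod 75 exists.
71⁻¹ ≡ 56 (mod 75).
t ≡ 56·55 ≡ 5 (mod 75).

5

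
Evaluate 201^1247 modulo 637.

297

201^1 ≡ 201 (mod 637)
201^2 ≡ 201^2 = 40401 ≡ 270 (mod 637)
201^4 ≡ 270^2 = 72900 ≡ 282 (mod 637)
201^8 ≡ 282^2 = 79524 ≡ 536 (mod 637)
201^16 ≡ 536^2 = 287296 ≡ 9 (mod 637)
201^32 ≡ 9^2 = 81 (mod 637)
201^64 ≡ 81^2 = 6561 ≡ 191 (mod 637)
201^128 ≡ 191^2 = 36481 ≡ 172 (mod 637)
201^256 ≡ 172^2 = 29584 ≡ 282 (mod 637)
201^512 ≡ 282^2 = 79524 ≡ 536 (mod 637)
201^1024 ≡ 536^2 = 287296 ≡ 9 (mod 637)
201^1247 = 201^1024 · 201^128 · 201^64 · 201^16 · 201^8 · 201^4 · 201^2 · 201^1 ≡ 9 · 172 · 191 · 9 · 536 · 282 · 270 · 201 (mod 637).
Accumulate the product:
9 · 172 = 1548 ≡ 274
274 · 191 = 52334 ≡ 100
100 · 9 = 900 ≡ 263
263 · 536 = 140968 ≡ 191
191 · 282 = 53862 ≡ 354
354 · 270 = 95580 ≡ 30
30 · 201 = 6030 ≡ 297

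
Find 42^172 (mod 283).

By square-and-multiply:
172 in binary is 10101100, i.e. 172 = 128 + 32 + 8 + 4.
42^1 ≡ 42 (mod 283)
42^2 ≡ 42^2 = 1764 ≡ 66 (mod 283)
42^4 ≡ 66^2 = 4356 ≡ 111 (mod 283)
42^8 ≡ 111^2 = 12321 ≡ 152 (mod 283)
42^16 ≡ 152^2 = 23104 ≡ 181 (mod 283)
42^32 ≡ 181^2 = 32761 ≡ 216 (mod 283)
42^64 ≡ 216^2 = 46656 ≡ 244 (mod 283)
42^128 ≡ 244^2 = 59536 ≡ 106 (mod 283)
42^172 = 42^128 · 42^32 · 42^8 · 42^4 ≡ 106 · 216 · 152 · 111 (mod 283).
Accumulate the product:
106 · 216 = 22896 ≡ 256
256 · 152 = 38912 ≡ 141
141 · 111 = 15651 ≡ 86

86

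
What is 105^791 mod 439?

59

791 in binary is 1100010111, i.e. 791 = 512 + 256 + 16 + 4 + 2 + 1.
105^1 ≡ 105 (mod 439)
105^2 ≡ 105^2 = 11025 ≡ 50 (mod 439)
105^4 ≡ 50^2 = 2500 ≡ 305 (mod 439)
105^8 ≡ 305^2 = 93025 ≡ 396 (mod 439)
105^16 ≡ 396^2 = 156816 ≡ 93 (mod 439)
105^32 ≡ 93^2 = 8649 ≡ 308 (mod 439)
105^64 ≡ 308^2 = 94864 ≡ 40 (mod 439)
105^128 ≡ 40^2 = 1600 ≡ 283 (mod 439)
105^256 ≡ 283^2 = 80089 ≡ 191 (mod 439)
105^512 ≡ 191^2 = 36481 ≡ 44 (mod 439)
105^791 = 105^512 * 105^256 * 105^16 * 105^4 * 105^2 * 105^1 ≡ 44 * 191 * 93 * 305 * 50 * 105 (mod 439).
Accumulate the product:
44 * 191 = 8404 ≡ 63
63 * 93 = 5859 ≡ 152
152 * 305 = 46360 ≡ 265
265 * 50 = 13250 ≡ 80
80 * 105 = 8400 ≡ 59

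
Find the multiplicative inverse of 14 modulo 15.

Run the extended Euclidean algorithm:
15 = 1*14 + 1
14 = 14*1 + 0
gcd(14, 15) = 1, so the inverse exists.
Back-substitute for 1:
1 = 1*15 − 1*14
So 14⁻¹ ≡ −1 ≡ 14 (mod 15).

14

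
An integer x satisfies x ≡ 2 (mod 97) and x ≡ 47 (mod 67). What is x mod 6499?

3397

97⁻¹ mod 67: 97*38 ≡ 1 (mod 67), so 97⁻¹ ≡ 38.
x = 2 + 97*((47 − 2)*38 mod 67) = 2 + 97*35 = 3397.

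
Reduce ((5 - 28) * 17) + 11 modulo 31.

5 - 28 = -23 ≡ 8 (mod 31)
8 * 17 = 136 ≡ 12 (mod 31)
12 + 11 = 23

23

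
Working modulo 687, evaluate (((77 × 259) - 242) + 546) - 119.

205

77 × 259 = 19943 ≡ 20 (mod 687)
20 - 242 = -222 ≡ 465 (mod 687)
465 + 546 = 1011 ≡ 324 (mod 687)
324 - 119 = 205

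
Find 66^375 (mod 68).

By square-and-multiply:
66^1 ≡ 66 (mod 68)
66^2 ≡ 66^2 = 4356 ≡ 4 (mod 68)
66^4 ≡ 4^2 = 16 (mod 68)
66^8 ≡ 16^2 = 256 ≡ 52 (mod 68)
66^16 ≡ 52^2 = 2704 ≡ 52 (mod 68)
66^32 ≡ 52^2 = 2704 ≡ 52 (mod 68)
66^64 ≡ 52^2 = 2704 ≡ 52 (mod 68)
66^128 ≡ 52^2 = 2704 ≡ 52 (mod 68)
66^256 ≡ 52^2 = 2704 ≡ 52 (mod 68)
66^375 = 66^256 · 66^64 · 66^32 · 66^16 · 66^4 · 66^2 · 66^1 ≡ 52 · 52 · 52 · 52 · 16 · 4 · 66 (mod 68).
Accumulate the product:
52 · 52 = 2704 ≡ 52
52 · 52 = 2704 ≡ 52
52 · 52 = 2704 ≡ 52
52 · 16 = 832 ≡ 16
16 · 4 = 64
64 · 66 = 4224 ≡ 8

8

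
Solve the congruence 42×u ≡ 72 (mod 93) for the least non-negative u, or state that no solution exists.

15

gcd(42, 93) = 3, and 3 | 72, so solutions exist.
Divide through by 3: 14×u mod 31 = 24.
14⁻¹ ≡ 20 (mod 31).
u ≡ 20×24 ≡ 15 (mod 31).
The smallest non-negative solution is u = 15.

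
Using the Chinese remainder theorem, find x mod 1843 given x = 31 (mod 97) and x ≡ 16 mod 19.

97⁻¹ mod 19: 97·10 ≡ 1 (mod 19), so 97⁻¹ ≡ 10.
x = 31 + 97·((16 − 31)·10 mod 19) = 31 + 97·2 = 225.
Check: 225 mod 97 = 31, 225 mod 19 = 16. ✓

225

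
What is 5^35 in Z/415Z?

245

By square-and-multiply:
35 in binary is 100011, i.e. 35 = 32 + 2 + 1.
5^1 ≡ 5 (mod 415)
5^2 ≡ 5^2 = 25 (mod 415)
5^4 ≡ 25^2 = 625 ≡ 210 (mod 415)
5^8 ≡ 210^2 = 44100 ≡ 110 (mod 415)
5^16 ≡ 110^2 = 12100 ≡ 65 (mod 415)
5^32 ≡ 65^2 = 4225 ≡ 75 (mod 415)
5^35 = 5^32 * 5^2 * 5^1 ≡ 75 * 25 * 5 (mod 415).
Accumulate the product:
75 * 25 = 1875 ≡ 215
215 * 5 = 1075 ≡ 245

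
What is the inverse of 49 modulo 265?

265 = 5*49 + 20
49 = 2*20 + 9
20 = 2*9 + 2
9 = 4*2 + 1
2 = 2*1 + 0
gcd(49, 265) = 1, so the inverse exists.
Back-substitute for 1:
1 = 1*9 − 4*2
  = −4*20 + 9*9
  = 9*49 − 22*20
  = −22*265 + 119*49
So 49⁻¹ ≡ 119 (mod 265).

119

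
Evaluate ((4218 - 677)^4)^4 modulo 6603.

2890

4218 - 677 = 3541
(3541)^4 ≡ 1378 (mod 6603)
(1378)^4 ≡ 2890 (mod 6603)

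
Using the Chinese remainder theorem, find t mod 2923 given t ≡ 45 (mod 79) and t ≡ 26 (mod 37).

914

79⁻¹ mod 37: 79·15 ≡ 1 (mod 37), so 79⁻¹ ≡ 15.
t = 45 + 79·((26 − 45)·15 mod 37) = 45 + 79·11 = 914.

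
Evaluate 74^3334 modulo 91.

74

3334 in binary is 110100000110, i.e. 3334 = 2048 + 1024 + 256 + 4 + 2.
74^1 ≡ 74 (mod 91)
74^2 ≡ 74^2 = 5476 ≡ 16 (mod 91)
74^4 ≡ 16^2 = 256 ≡ 74 (mod 91)
74^8 ≡ 74^2 = 5476 ≡ 16 (mod 91)
74^16 ≡ 16^2 = 256 ≡ 74 (mod 91)
74^32 ≡ 74^2 = 5476 ≡ 16 (mod 91)
74^64 ≡ 16^2 = 256 ≡ 74 (mod 91)
74^128 ≡ 74^2 = 5476 ≡ 16 (mod 91)
74^256 ≡ 16^2 = 256 ≡ 74 (mod 91)
74^512 ≡ 74^2 = 5476 ≡ 16 (mod 91)
74^1024 ≡ 16^2 = 256 ≡ 74 (mod 91)
74^2048 ≡ 74^2 = 5476 ≡ 16 (mod 91)
74^3334 = 74^2048 · 74^1024 · 74^256 · 74^4 · 74^2 ≡ 16 · 74 · 74 · 74 · 16 (mod 91).
Accumulate the product:
16 · 74 = 1184 ≡ 1
1 · 74 = 74
74 · 74 = 5476 ≡ 16
16 · 16 = 256 ≡ 74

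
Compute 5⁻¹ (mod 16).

Apply the Euclidean algorithm and back-substitute:
16 = 3·5 + 1
5 = 5·1 + 0
gcd(5, 16) = 1, so the inverse exists.
Back-substitute for 1:
1 = 1·16 − 3·5
So 5⁻¹ ≡ −3 ≡ 13 (mod 16).

13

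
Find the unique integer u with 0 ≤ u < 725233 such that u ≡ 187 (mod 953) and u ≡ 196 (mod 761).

953⁻¹ mod 761: 953*218 ≡ 1 (mod 761), so 953⁻¹ ≡ 218.
u = 187 + 953*((196 − 187)*218 mod 761) = 187 + 953*440 = 419507.
Check: 419507 mod 953 = 187, 419507 mod 761 = 196. ✓

419507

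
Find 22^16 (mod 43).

11

By square-and-multiply:
22^1 ≡ 22 (mod 43)
22^2 ≡ 22^2 = 484 ≡ 11 (mod 43)
22^4 ≡ 11^2 = 121 ≡ 35 (mod 43)
22^8 ≡ 35^2 = 1225 ≡ 21 (mod 43)
22^16 ≡ 21^2 = 441 ≡ 11 (mod 43)
So 22^16 ≡ 11 (mod 43).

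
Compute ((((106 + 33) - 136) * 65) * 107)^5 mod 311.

106 + 33 = 139
139 - 136 = 3
3 * 65 = 195
195 * 107 = 20865 ≡ 28 (mod 311)
(28)^5 ≡ 250 (mod 311)

250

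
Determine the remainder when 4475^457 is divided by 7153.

457 in binary is 111001001, i.e. 457 = 256 + 128 + 64 + 8 + 1.
4475^1 ≡ 4475 (mod 7153)
4475^2 ≡ 4475^2 = 20025625 ≡ 4378 (mod 7153)
4475^4 ≡ 4378^2 = 19166884 ≡ 3997 (mod 7153)
4475^8 ≡ 3997^2 = 15976009 ≡ 3360 (mod 7153)
4475^16 ≡ 3360^2 = 11289600 ≡ 2166 (mod 7153)
4475^32 ≡ 2166^2 = 4691556 ≡ 6341 (mod 7153)
4475^64 ≡ 6341^2 = 40208281 ≡ 1268 (mod 7153)
4475^128 ≡ 1268^2 = 1607824 ≡ 5552 (mod 7153)
4475^256 ≡ 5552^2 = 30824704 ≡ 2427 (mod 7153)
4475^457 = 4475^256 × 4475^128 × 4475^64 × 4475^8 × 4475^1 ≡ 2427 × 5552 × 1268 × 3360 × 4475 (mod 7153).
Accumulate the product:
2427 × 5552 = 13474704 ≡ 5605
5605 × 1268 = 7107140 ≡ 4211
4211 × 3360 = 14148960 ≡ 326
326 × 4475 = 1458850 ≡ 6791

6791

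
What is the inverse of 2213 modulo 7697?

4285

Run the extended Euclidean algorithm:
7697 = 3·2213 + 1058
2213 = 2·1058 + 97
1058 = 10·97 + 88
97 = 1·88 + 9
88 = 9·9 + 7
9 = 1·7 + 2
7 = 3·2 + 1
2 = 2·1 + 0
gcd(2213, 7697) = 1, so the inverse exists.
Bézout: 1 = 981·7697 − 3412·2213.
So 2213⁻¹ ≡ −3412 ≡ 4285 (mod 7697).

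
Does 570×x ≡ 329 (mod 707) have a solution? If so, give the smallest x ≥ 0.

gcd(570, 707) = 1, so a unique solution mod 707 exists.
570⁻¹ ≡ 418 (mod 707).
x ≡ 418×329 ≡ 364 (mod 707).

364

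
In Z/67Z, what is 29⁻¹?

67 = 2×29 + 9
29 = 3×9 + 2
9 = 4×2 + 1
2 = 2×1 + 0
gcd(29, 67) = 1, so the inverse exists.
Bézout: 1 = 13×67 − 30×29.
So 29⁻¹ ≡ −30 ≡ 37 (mod 67).

37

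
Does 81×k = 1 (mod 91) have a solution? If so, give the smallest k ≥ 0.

9

gcd(81, 91) = 1, so a unique solution mod 91 exists.
81⁻¹ ≡ 9 (mod 91).
k ≡ 9×1 ≡ 9 (mod 91).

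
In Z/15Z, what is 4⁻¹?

4

Apply the Euclidean algorithm and back-substitute:
15 = 3*4 + 3
4 = 1*3 + 1
3 = 3*1 + 0
gcd(4, 15) = 1, so the inverse exists.
Bézout: 1 = −1*15 + 4*4.
So 4⁻¹ ≡ 4 (mod 15).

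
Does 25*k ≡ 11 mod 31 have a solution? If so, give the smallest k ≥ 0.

gcd(25, 31) = 1, so a unique solution mod 31 exists.
25⁻¹ ≡ 5 (mod 31).
k ≡ 5*11 ≡ 24 (mod 31).

24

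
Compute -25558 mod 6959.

2278

-25558 = -4×6959 + 2278, so -25558 ≡ 2278 (mod 6959).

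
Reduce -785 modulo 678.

571

-785 = -2*678 + 571, so -785 ≡ 571 (mod 678).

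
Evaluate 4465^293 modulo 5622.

3907

By square-and-multiply:
293 in binary is 100100101, i.e. 293 = 256 + 32 + 4 + 1.
4465^1 ≡ 4465 (mod 5622)
4465^2 ≡ 4465^2 = 19936225 ≡ 613 (mod 5622)
4465^4 ≡ 613^2 = 375769 ≡ 4717 (mod 5622)
4465^8 ≡ 4717^2 = 22250089 ≡ 3835 (mod 5622)
4465^16 ≡ 3835^2 = 14707225 ≡ 73 (mod 5622)
4465^32 ≡ 73^2 = 5329 (mod 5622)
4465^64 ≡ 5329^2 = 28398241 ≡ 1519 (mod 5622)
4465^128 ≡ 1519^2 = 2307361 ≡ 2341 (mod 5622)
4465^256 ≡ 2341^2 = 5480281 ≡ 4453 (mod 5622)
4465^293 = 4465^256 * 4465^32 * 4465^4 * 4465^1 ≡ 4453 * 5329 * 4717 * 4465 (mod 5622).
Accumulate the product:
4453 * 5329 = 23730037 ≡ 5197
5197 * 4717 = 24514249 ≡ 2329
2329 * 4465 = 10398985 ≡ 3907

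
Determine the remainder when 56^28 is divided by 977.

Compute successive squares:
56^1 ≡ 56 (mod 977)
56^2 ≡ 56^2 = 3136 ≡ 205 (mod 977)
56^4 ≡ 205^2 = 42025 ≡ 14 (mod 977)
56^8 ≡ 14^2 = 196 (mod 977)
56^16 ≡ 196^2 = 38416 ≡ 313 (mod 977)
56^28 = 56^16 × 56^8 × 56^4 ≡ 313 × 196 × 14 (mod 977).
Accumulate the product:
313 × 196 = 61348 ≡ 774
774 × 14 = 10836 ≡ 89

89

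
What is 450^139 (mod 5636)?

4376

450^1 ≡ 450 (mod 5636)
450^2 ≡ 450^2 = 202500 ≡ 5240 (mod 5636)
450^4 ≡ 5240^2 = 27457600 ≡ 4644 (mod 5636)
450^8 ≡ 4644^2 = 21566736 ≡ 3400 (mod 5636)
450^16 ≡ 3400^2 = 11560000 ≡ 564 (mod 5636)
450^32 ≡ 564^2 = 318096 ≡ 2480 (mod 5636)
450^64 ≡ 2480^2 = 6150400 ≡ 1524 (mod 5636)
450^128 ≡ 1524^2 = 2322576 ≡ 544 (mod 5636)
450^139 = 450^128 × 450^8 × 450^2 × 450^1 ≡ 544 × 3400 × 5240 × 450 (mod 5636).
Accumulate the product:
544 × 3400 = 1849600 ≡ 992
992 × 5240 = 5198080 ≡ 1688
1688 × 450 = 759600 ≡ 4376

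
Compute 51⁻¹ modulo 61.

6

Apply the Euclidean algorithm and back-substitute:
61 = 1·51 + 10
51 = 5·10 + 1
10 = 10·1 + 0
gcd(51, 61) = 1, so the inverse exists.
Bézout: 1 = −5·61 + 6·51.
So 51⁻¹ ≡ 6 (mod 61).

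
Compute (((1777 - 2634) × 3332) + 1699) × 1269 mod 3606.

1875

1777 - 2634 = -857 ≡ 2749 (mod 3606)
2749 × 3332 = 9159668 ≡ 428 (mod 3606)
428 + 1699 = 2127
2127 × 1269 = 2699163 ≡ 1875 (mod 3606)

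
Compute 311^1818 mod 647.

16

1818 in binary is 11100011010, i.e. 1818 = 1024 + 512 + 256 + 16 + 8 + 2.
311^1 ≡ 311 (mod 647)
311^2 ≡ 311^2 = 96721 ≡ 318 (mod 647)
311^4 ≡ 318^2 = 101124 ≡ 192 (mod 647)
311^8 ≡ 192^2 = 36864 ≡ 632 (mod 647)
311^16 ≡ 632^2 = 399424 ≡ 225 (mod 647)
311^32 ≡ 225^2 = 50625 ≡ 159 (mod 647)
311^64 ≡ 159^2 = 25281 ≡ 48 (mod 647)
311^128 ≡ 48^2 = 2304 ≡ 363 (mod 647)
311^256 ≡ 363^2 = 131769 ≡ 428 (mod 647)
311^512 ≡ 428^2 = 183184 ≡ 83 (mod 647)
311^1024 ≡ 83^2 = 6889 ≡ 419 (mod 647)
311^1818 = 311^1024 × 311^512 × 311^256 × 311^16 × 311^8 × 311^2 ≡ 419 × 83 × 428 × 225 × 632 × 318 (mod 647).
Accumulate the product:
419 × 83 = 34777 ≡ 486
486 × 428 = 208008 ≡ 321
321 × 225 = 72225 ≡ 408
408 × 632 = 257856 ≡ 350
350 × 318 = 111300 ≡ 16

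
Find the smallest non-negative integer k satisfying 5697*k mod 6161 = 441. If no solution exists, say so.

gcd(5697, 6161) = 1, so a unique solution mod 6161 exists.
5697⁻¹ ≡ 3200 (mod 6161).
k ≡ 3200*441 ≡ 331 (mod 6161).

331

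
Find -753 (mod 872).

119

-753 = -1×872 + 119, so -753 ≡ 119 (mod 872).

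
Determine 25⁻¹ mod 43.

31

43 = 1×25 + 18
25 = 1×18 + 7
18 = 2×7 + 4
7 = 1×4 + 3
4 = 1×3 + 1
3 = 3×1 + 0
gcd(25, 43) = 1, so the inverse exists.
Bézout: 1 = 7×43 − 12×25.
So 25⁻¹ ≡ −12 ≡ 31 (mod 43).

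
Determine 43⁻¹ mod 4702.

2187

4702 = 109*43 + 15
43 = 2*15 + 13
15 = 1*13 + 2
13 = 6*2 + 1
2 = 2*1 + 0
gcd(43, 4702) = 1, so the inverse exists.
Back-substitute for 1:
1 = 1*13 − 6*2
  = −6*15 + 7*13
  = 7*43 − 20*15
  = −20*4702 + 2187*43
So 43⁻¹ ≡ 2187 (mod 4702).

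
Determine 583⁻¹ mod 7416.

7416 = 12·583 + 420
583 = 1·420 + 163
420 = 2·163 + 94
163 = 1·94 + 69
94 = 1·69 + 25
69 = 2·25 + 19
25 = 1·19 + 6
19 = 3·6 + 1
6 = 6·1 + 0
gcd(583, 7416) = 1, so the inverse exists.
Back-substitute for 1:
1 = 1·19 − 3·6
  = −3·25 + 4·19
  = 4·69 − 11·25
  = −11·94 + 15·69
  = 15·163 − 26·94
  = −26·420 + 67·163
  = 67·583 − 93·420
  = −93·7416 + 1183·583
So 583⁻¹ ≡ 1183 (mod 7416).

1183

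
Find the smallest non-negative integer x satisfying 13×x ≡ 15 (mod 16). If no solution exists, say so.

11

gcd(13, 16) = 1, so a unique solution mod 16 exists.
13⁻¹ ≡ 5 (mod 16).
x ≡ 5×15 ≡ 11 (mod 16).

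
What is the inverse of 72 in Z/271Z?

Run the extended Euclidean algorithm:
271 = 3×72 + 55
72 = 1×55 + 17
55 = 3×17 + 4
17 = 4×4 + 1
4 = 4×1 + 0
gcd(72, 271) = 1, so the inverse exists.
Bézout: 1 = −17×271 + 64×72.
So 72⁻¹ ≡ 64 (mod 271).

64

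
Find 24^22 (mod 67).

22 in binary is 10110, i.e. 22 = 16 + 4 + 2.
24^1 ≡ 24 (mod 67)
24^2 ≡ 24^2 = 576 ≡ 40 (mod 67)
24^4 ≡ 40^2 = 1600 ≡ 59 (mod 67)
24^8 ≡ 59^2 = 3481 ≡ 64 (mod 67)
24^16 ≡ 64^2 = 4096 ≡ 9 (mod 67)
24^22 = 24^16 * 24^4 * 24^2 ≡ 9 * 59 * 40 (mod 67).
Accumulate the product:
9 * 59 = 531 ≡ 62
62 * 40 = 2480 ≡ 1

1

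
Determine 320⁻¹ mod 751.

115

Run the extended Euclidean algorithm:
751 = 2*320 + 111
320 = 2*111 + 98
111 = 1*98 + 13
98 = 7*13 + 7
13 = 1*7 + 6
7 = 1*6 + 1
6 = 6*1 + 0
gcd(320, 751) = 1, so the inverse exists.
Bézout: 1 = −49*751 + 115*320.
So 320⁻¹ ≡ 115 (mod 751).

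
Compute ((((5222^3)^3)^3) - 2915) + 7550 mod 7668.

(5222)^3 ≡ 4436 (mod 7668)
(4436)^3 ≡ 4940 (mod 7668)
(4940)^3 ≡ 3104 (mod 7668)
3104 - 2915 = 189
189 + 7550 = 7739 ≡ 71 (mod 7668)

71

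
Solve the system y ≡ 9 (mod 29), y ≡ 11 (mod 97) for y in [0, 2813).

2242

29⁻¹ mod 97: 29×87 ≡ 1 (mod 97), so 29⁻¹ ≡ 87.
y = 9 + 29×((11 − 9)×87 mod 97) = 9 + 29×77 = 2242.
Check: 2242 mod 29 = 9, 2242 mod 97 = 11. ✓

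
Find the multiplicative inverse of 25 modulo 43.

43 = 1*25 + 18
25 = 1*18 + 7
18 = 2*7 + 4
7 = 1*4 + 3
4 = 1*3 + 1
3 = 3*1 + 0
gcd(25, 43) = 1, so the inverse exists.
Back-substitute for 1:
1 = 1*4 − 1*3
  = −1*7 + 2*4
  = 2*18 − 5*7
  = −5*25 + 7*18
  = 7*43 − 12*25
So 25⁻¹ ≡ −12 ≡ 31 (mod 43).

31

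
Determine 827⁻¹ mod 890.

By the extended Euclidean algorithm:
890 = 1·827 + 63
827 = 13·63 + 8
63 = 7·8 + 7
8 = 1·7 + 1
7 = 7·1 + 0
gcd(827, 890) = 1, so the inverse exists.
Bézout: 1 = −105·890 + 113·827.
So 827⁻¹ ≡ 113 (mod 890).

113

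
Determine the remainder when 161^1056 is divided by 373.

Using repeated squaring:
1056 in binary is 10000100000, i.e. 1056 = 1024 + 32.
161^1 ≡ 161 (mod 373)
161^2 ≡ 161^2 = 25921 ≡ 184 (mod 373)
161^4 ≡ 184^2 = 33856 ≡ 286 (mod 373)
161^8 ≡ 286^2 = 81796 ≡ 109 (mod 373)
161^16 ≡ 109^2 = 11881 ≡ 318 (mod 373)
161^32 ≡ 318^2 = 101124 ≡ 41 (mod 373)
161^64 ≡ 41^2 = 1681 ≡ 189 (mod 373)
161^128 ≡ 189^2 = 35721 ≡ 286 (mod 373)
161^256 ≡ 286^2 = 81796 ≡ 109 (mod 373)
161^512 ≡ 109^2 = 11881 ≡ 318 (mod 373)
161^1024 ≡ 318^2 = 101124 ≡ 41 (mod 373)
161^1056 = 161^1024 · 161^32 ≡ 41 · 41 (mod 373).
41 · 41 = 1681 ≡ 189 (mod 373).

189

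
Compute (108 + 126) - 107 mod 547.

127

108 + 126 = 234
234 - 107 = 127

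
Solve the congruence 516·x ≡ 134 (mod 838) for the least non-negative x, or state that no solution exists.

226

gcd(516, 838) = 2, and 2 | 134, so solutions exist.
Divide through by 2: 258·x ≡ 67 (mod 419).
258⁻¹ ≡ 216 (mod 419).
x ≡ 216·67 ≡ 226 (mod 419).
The smallest non-negative solution is x = 226.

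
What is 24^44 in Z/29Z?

By square-and-multiply:
44 in binary is 101100, i.e. 44 = 32 + 8 + 4.
24^1 ≡ 24 (mod 29)
24^2 ≡ 24^2 = 576 ≡ 25 (mod 29)
24^4 ≡ 25^2 = 625 ≡ 16 (mod 29)
24^8 ≡ 16^2 = 256 ≡ 24 (mod 29)
24^16 ≡ 24^2 = 576 ≡ 25 (mod 29)
24^32 ≡ 25^2 = 625 ≡ 16 (mod 29)
24^44 = 24^32 · 24^8 · 24^4 ≡ 16 · 24 · 16 (mod 29).
Accumulate the product:
16 · 24 = 384 ≡ 7
7 · 16 = 112 ≡ 25

25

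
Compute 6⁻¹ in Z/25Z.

Run the extended Euclidean algorithm:
25 = 4*6 + 1
6 = 6*1 + 0
gcd(6, 25) = 1, so the inverse exists.
Back-substitute for 1:
1 = 1*25 − 4*6
So 6⁻¹ ≡ −4 ≡ 21 (mod 25).

21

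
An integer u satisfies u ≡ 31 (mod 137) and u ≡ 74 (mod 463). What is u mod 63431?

137⁻¹ mod 463: 137·365 ≡ 1 (mod 463), so 137⁻¹ ≡ 365.
u = 31 + 137·((74 − 31)·365 mod 463) = 31 + 137·416 = 57023.

57023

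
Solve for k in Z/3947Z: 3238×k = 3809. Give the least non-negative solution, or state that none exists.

gcd(3238, 3947) = 1, so a unique solution mod 3947 exists.
3238⁻¹ ≡ 3407 (mod 3947).
k ≡ 3407×3809 ≡ 3474 (mod 3947).

3474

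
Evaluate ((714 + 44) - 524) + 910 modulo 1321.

1144

714 + 44 = 758
758 - 524 = 234
234 + 910 = 1144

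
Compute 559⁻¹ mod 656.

399

656 = 1*559 + 97
559 = 5*97 + 74
97 = 1*74 + 23
74 = 3*23 + 5
23 = 4*5 + 3
5 = 1*3 + 2
3 = 1*2 + 1
2 = 2*1 + 0
gcd(559, 656) = 1, so the inverse exists.
Back-substitute for 1:
1 = 1*3 − 1*2
  = −1*5 + 2*3
  = 2*23 − 9*5
  = −9*74 + 29*23
  = 29*97 − 38*74
  = −38*559 + 219*97
  = 219*656 − 257*559
So 559⁻¹ ≡ −257 ≡ 399 (mod 656).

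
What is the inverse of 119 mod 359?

178

Run the extended Euclidean algorithm:
359 = 3*119 + 2
119 = 59*2 + 1
2 = 2*1 + 0
gcd(119, 359) = 1, so the inverse exists.
Back-substitute for 1:
1 = 1*119 − 59*2
  = −59*359 + 178*119
So 119⁻¹ ≡ 178 (mod 359).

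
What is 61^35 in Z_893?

119

By square-and-multiply:
35 in binary is 100011, i.e. 35 = 32 + 2 + 1.
61^1 ≡ 61 (mod 893)
61^2 ≡ 61^2 = 3721 ≡ 149 (mod 893)
61^4 ≡ 149^2 = 22201 ≡ 769 (mod 893)
61^8 ≡ 769^2 = 591361 ≡ 195 (mod 893)
61^16 ≡ 195^2 = 38025 ≡ 519 (mod 893)
61^32 ≡ 519^2 = 269361 ≡ 568 (mod 893)
61^35 = 61^32 × 61^2 × 61^1 ≡ 568 × 149 × 61 (mod 893).
Accumulate the product:
568 × 149 = 84632 ≡ 690
690 × 61 = 42090 ≡ 119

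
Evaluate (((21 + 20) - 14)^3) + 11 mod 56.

38

21 + 20 = 41
41 - 14 = 27
(27)^3 ≡ 27 (mod 56)
27 + 11 = 38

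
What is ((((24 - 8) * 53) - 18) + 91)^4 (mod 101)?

31

24 - 8 = 16
16 * 53 = 848 ≡ 40 (mod 101)
40 - 18 = 22
22 + 91 = 113 ≡ 12 (mod 101)
(12)^4 ≡ 31 (mod 101)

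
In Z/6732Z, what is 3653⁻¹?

By the extended Euclidean algorithm:
6732 = 1*3653 + 3079
3653 = 1*3079 + 574
3079 = 5*574 + 209
574 = 2*209 + 156
209 = 1*156 + 53
156 = 2*53 + 50
53 = 1*50 + 3
50 = 16*3 + 2
3 = 1*2 + 1
2 = 2*1 + 0
gcd(3653, 6732) = 1, so the inverse exists.
Bézout: 1 = 1241*6732 − 2287*3653.
So 3653⁻¹ ≡ −2287 ≡ 4445 (mod 6732).

4445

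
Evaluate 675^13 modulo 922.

By square-and-multiply:
13 in binary is 1101, i.e. 13 = 8 + 4 + 1.
675^1 ≡ 675 (mod 922)
675^2 ≡ 675^2 = 455625 ≡ 157 (mod 922)
675^4 ≡ 157^2 = 24649 ≡ 677 (mod 922)
675^8 ≡ 677^2 = 458329 ≡ 95 (mod 922)
675^13 = 675^8 * 675^4 * 675^1 ≡ 95 * 677 * 675 (mod 922).
Accumulate the product:
95 * 677 = 64315 ≡ 697
697 * 675 = 470475 ≡ 255

255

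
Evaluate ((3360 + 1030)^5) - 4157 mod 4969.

3360 + 1030 = 4390
(4390)^5 ≡ 2414 (mod 4969)
2414 - 4157 = -1743 ≡ 3226 (mod 4969)

3226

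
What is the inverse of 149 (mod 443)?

333

Run the extended Euclidean algorithm:
443 = 2×149 + 145
149 = 1×145 + 4
145 = 36×4 + 1
4 = 4×1 + 0
gcd(149, 443) = 1, so the inverse exists.
Bézout: 1 = 37×443 − 110×149.
So 149⁻¹ ≡ −110 ≡ 333 (mod 443).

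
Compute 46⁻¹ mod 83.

83 = 1·46 + 37
46 = 1·37 + 9
37 = 4·9 + 1
9 = 9·1 + 0
gcd(46, 83) = 1, so the inverse exists.
Back-substitute for 1:
1 = 1·37 − 4·9
  = −4·46 + 5·37
  = 5·83 − 9·46
So 46⁻¹ ≡ −9 ≡ 74 (mod 83).

74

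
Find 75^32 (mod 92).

Compute successive squares:
75^1 ≡ 75 (mod 92)
75^2 ≡ 75^2 = 5625 ≡ 13 (mod 92)
75^4 ≡ 13^2 = 169 ≡ 77 (mod 92)
75^8 ≡ 77^2 = 5929 ≡ 41 (mod 92)
75^16 ≡ 41^2 = 1681 ≡ 25 (mod 92)
75^32 ≡ 25^2 = 625 ≡ 73 (mod 92)
So 75^32 ≡ 73 (mod 92).

73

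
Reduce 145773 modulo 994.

145773 = 146*994 + 649, so 145773 ≡ 649 (mod 994).

649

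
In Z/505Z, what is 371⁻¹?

Run the extended Euclidean algorithm:
505 = 1*371 + 134
371 = 2*134 + 103
134 = 1*103 + 31
103 = 3*31 + 10
31 = 3*10 + 1
10 = 10*1 + 0
gcd(371, 505) = 1, so the inverse exists.
Bézout: 1 = 36*505 − 49*371.
So 371⁻¹ ≡ −49 ≡ 456 (mod 505).

456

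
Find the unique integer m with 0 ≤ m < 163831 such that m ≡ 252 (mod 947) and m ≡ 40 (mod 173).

117680

947⁻¹ mod 173: 947×19 ≡ 1 (mod 173), so 947⁻¹ ≡ 19.
m = 252 + 947×((40 − 252)×19 mod 173) = 252 + 947×124 = 117680.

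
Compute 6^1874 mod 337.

234

By square-and-multiply:
1874 in binary is 11101010010, i.e. 1874 = 1024 + 512 + 256 + 64 + 16 + 2.
6^1 ≡ 6 (mod 337)
6^2 ≡ 6^2 = 36 (mod 337)
6^4 ≡ 36^2 = 1296 ≡ 285 (mod 337)
6^8 ≡ 285^2 = 81225 ≡ 8 (mod 337)
6^16 ≡ 8^2 = 64 (mod 337)
6^32 ≡ 64^2 = 4096 ≡ 52 (mod 337)
6^64 ≡ 52^2 = 2704 ≡ 8 (mod 337)
6^128 ≡ 8^2 = 64 (mod 337)
6^256 ≡ 64^2 = 4096 ≡ 52 (mod 337)
6^512 ≡ 52^2 = 2704 ≡ 8 (mod 337)
6^1024 ≡ 8^2 = 64 (mod 337)
6^1874 = 6^1024 · 6^512 · 6^256 · 6^64 · 6^16 · 6^2 ≡ 64 · 8 · 52 · 8 · 64 · 36 (mod 337).
Accumulate the product:
64 · 8 = 512 ≡ 175
175 · 52 = 9100 ≡ 1
1 · 8 = 8
8 · 64 = 512 ≡ 175
175 · 36 = 6300 ≡ 234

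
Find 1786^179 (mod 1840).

By square-and-multiply:
1786^1 ≡ 1786 (mod 1840)
1786^2 ≡ 1786^2 = 3189796 ≡ 1076 (mod 1840)
1786^4 ≡ 1076^2 = 1157776 ≡ 416 (mod 1840)
1786^8 ≡ 416^2 = 173056 ≡ 96 (mod 1840)
1786^16 ≡ 96^2 = 9216 ≡ 16 (mod 1840)
1786^32 ≡ 16^2 = 256 (mod 1840)
1786^64 ≡ 256^2 = 65536 ≡ 1136 (mod 1840)
1786^128 ≡ 1136^2 = 1290496 ≡ 656 (mod 1840)
1786^179 = 1786^128 · 1786^32 · 1786^16 · 1786^2 · 1786^1 ≡ 656 · 256 · 16 · 1076 · 1786 (mod 1840).
Accumulate the product:
656 · 256 = 167936 ≡ 496
496 · 16 = 7936 ≡ 576
576 · 1076 = 619776 ≡ 1536
1536 · 1786 = 2743296 ≡ 1696

1696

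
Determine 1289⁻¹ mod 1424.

1097

1424 = 1×1289 + 135
1289 = 9×135 + 74
135 = 1×74 + 61
74 = 1×61 + 13
61 = 4×13 + 9
13 = 1×9 + 4
9 = 2×4 + 1
4 = 4×1 + 0
gcd(1289, 1424) = 1, so the inverse exists.
Back-substitute for 1:
1 = 1×9 − 2×4
  = −2×13 + 3×9
  = 3×61 − 14×13
  = −14×74 + 17×61
  = 17×135 − 31×74
  = −31×1289 + 296×135
  = 296×1424 − 327×1289
So 1289⁻¹ ≡ −327 ≡ 1097 (mod 1424).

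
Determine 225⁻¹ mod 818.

Apply the Euclidean algorithm and back-substitute:
818 = 3·225 + 143
225 = 1·143 + 82
143 = 1·82 + 61
82 = 1·61 + 21
61 = 2·21 + 19
21 = 1·19 + 2
19 = 9·2 + 1
2 = 2·1 + 0
gcd(225, 818) = 1, so the inverse exists.
Back-substitute for 1:
1 = 1·19 − 9·2
  = −9·21 + 10·19
  = 10·61 − 29·21
  = −29·82 + 39·61
  = 39·143 − 68·82
  = −68·225 + 107·143
  = 107·818 − 389·225
So 225⁻¹ ≡ −389 ≡ 429 (mod 818).

429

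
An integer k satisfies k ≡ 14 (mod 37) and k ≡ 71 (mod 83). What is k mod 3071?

569

37⁻¹ mod 83: 37*9 ≡ 1 (mod 83), so 37⁻¹ ≡ 9.
k = 14 + 37*((71 − 14)*9 mod 83) = 14 + 37*15 = 569.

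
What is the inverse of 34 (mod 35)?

By the extended Euclidean algorithm:
35 = 1*34 + 1
34 = 34*1 + 0
gcd(34, 35) = 1, so the inverse exists.
Back-substitute for 1:
1 = 1*35 − 1*34
So 34⁻¹ ≡ −1 ≡ 34 (mod 35).

34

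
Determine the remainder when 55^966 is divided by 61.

52

Using repeated squaring:
55^1 ≡ 55 (mod 61)
55^2 ≡ 55^2 = 3025 ≡ 36 (mod 61)
55^4 ≡ 36^2 = 1296 ≡ 15 (mod 61)
55^8 ≡ 15^2 = 225 ≡ 42 (mod 61)
55^16 ≡ 42^2 = 1764 ≡ 56 (mod 61)
55^32 ≡ 56^2 = 3136 ≡ 25 (mod 61)
55^64 ≡ 25^2 = 625 ≡ 15 (mod 61)
55^128 ≡ 15^2 = 225 ≡ 42 (mod 61)
55^256 ≡ 42^2 = 1764 ≡ 56 (mod 61)
55^512 ≡ 56^2 = 3136 ≡ 25 (mod 61)
55^966 = 55^512 * 55^256 * 55^128 * 55^64 * 55^4 * 55^2 ≡ 25 * 56 * 42 * 15 * 15 * 36 (mod 61).
Accumulate the product:
25 * 56 = 1400 ≡ 58
58 * 42 = 2436 ≡ 57
57 * 15 = 855 ≡ 1
1 * 15 = 15
15 * 36 = 540 ≡ 52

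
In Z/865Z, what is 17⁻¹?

865 = 50×17 + 15
17 = 1×15 + 2
15 = 7×2 + 1
2 = 2×1 + 0
gcd(17, 865) = 1, so the inverse exists.
Bézout: 1 = 8×865 − 407×17.
So 17⁻¹ ≡ −407 ≡ 458 (mod 865).

458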